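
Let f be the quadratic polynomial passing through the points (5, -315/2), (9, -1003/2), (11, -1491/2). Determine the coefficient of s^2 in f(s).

-6

Write f(s) = as^2 + bs + c. Substituting each data point gives a linear system:
  25a + 5b + c = -315/2
  81a + 9b + c = -1003/2
  121a + 11b + c = -1491/2
Solving the system yields a = -6, b = -2, c = 5/2.
So f(s) = -6s^2 - 2s + 5/2.
The leading coefficient is -6.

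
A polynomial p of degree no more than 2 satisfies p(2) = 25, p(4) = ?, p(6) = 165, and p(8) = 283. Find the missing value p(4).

On equispaced nodes a degree-2 polynomial has vanishing third forward difference, so
  - p(2) + 3·p(4) - 3·p(6) + p(8) = 0.
Substituting the known values and solving for p(4):
  3·p(4) = 237
  p(4) = 79.

79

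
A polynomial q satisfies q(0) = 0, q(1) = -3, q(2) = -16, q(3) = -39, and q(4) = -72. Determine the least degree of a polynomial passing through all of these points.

Forward differences of the values at n = 0, 1, 2, 3, 4:
  q  : 0  -3  -16  -39  -72
  Δ  : -3  -13  -23  -33
  Δ^2: -10  -10  -10
  Δ^3: 0  0
  Δ^4: 0
The second differences are constant (-10) and nonzero, while all higher differences vanish, so the minimal degree is 2.

2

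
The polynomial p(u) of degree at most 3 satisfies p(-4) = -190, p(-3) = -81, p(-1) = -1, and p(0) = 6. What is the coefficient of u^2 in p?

1

Write p(u) = au^3 + bu^2 + cu + d. Substituting each data point gives a linear system:
  -64a + 16b - 4c + d = -190
  -27a + 9b - 3c + d = -81
  -a + b - c + d = -1
  d = 6
Solving the system yields a = 3, b = 1, c = 5, d = 6.
So p(u) = 3u³ + u² + 5u + 6.
The coefficient of u^2 is 1.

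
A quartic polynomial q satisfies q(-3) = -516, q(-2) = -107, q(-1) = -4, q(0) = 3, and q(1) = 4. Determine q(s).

Write q(s) = as^4 + bs^3 + cs^2 + ds + e. Substituting each data point gives a linear system:
  81a - 27b + 9c - 3d + e = -516
  16a - 8b + 4c - 2d + e = -107
  a - b + c - d + e = -4
  e = 3
  a + b + c + d + e = 4
Solving the system yields a = -5, b = 5, c = 2, d = -1, e = 3.
So q(s) = -5s^4 + 5s^3 + 2s^2 - s + 3.
Check: q(-1) = -4. ✓

q(s) = -5s^4 + 5s^3 + 2s^2 - s + 3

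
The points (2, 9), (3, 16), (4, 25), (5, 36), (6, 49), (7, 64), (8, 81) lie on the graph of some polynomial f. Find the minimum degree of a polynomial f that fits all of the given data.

2

Forward differences of the values at s = 2, 3, 4, 5, 6, 7, 8:
  f  : 9  16  25  36  49  64  81
  Δ  : 7  9  11  13  15  17
  Δ^2: 2  2  2  2  2
  Δ^3: 0  0  0  0
  Δ^4: 0  0  0
  Δ^5: 0  0
  Δ^6: 0
The second differences are constant (2) and nonzero, while all higher differences vanish, so the minimal degree is 2.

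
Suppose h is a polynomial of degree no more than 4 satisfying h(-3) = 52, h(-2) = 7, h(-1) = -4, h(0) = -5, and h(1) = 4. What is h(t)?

Write h(t) = at^4 + bt^3 + ct^2 + dt + e. Substituting each data point gives a linear system:
  81a - 27b + 9c - 3d + e = 52
  16a - 8b + 4c - 2d + e = 7
  a - b + c - d + e = -4
  e = -5
  a + b + c + d + e = 4
Solving the system yields a = 1, b = 2, c = 4, d = 2, e = -5.
So h(t) = t^4 + 2t^3 + 4t^2 + 2t - 5.
Check: h(-1) = -4. ✓

h(t) = t^4 + 2t^3 + 4t^2 + 2t - 5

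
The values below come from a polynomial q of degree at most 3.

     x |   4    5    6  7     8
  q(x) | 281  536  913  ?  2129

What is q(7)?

1436

The 4 known points determine the degree-3 polynomial uniquely.
Write q(x) = ax^3 + bx^2 + cx + d. Substituting each data point gives a linear system:
  64a + 16b + 4c + d = 281
  125a + 25b + 5c + d = 536
  216a + 36b + 6c + d = 913
  512a + 64b + 8c + d = 2129
Solving the system yields a = 4, b = 1, c = 2, d = 1.
So q(x) = 4x^3 + x^2 + 2x + 1.
Then q(7) = 1436.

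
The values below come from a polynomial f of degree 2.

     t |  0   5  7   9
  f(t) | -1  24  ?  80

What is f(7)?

48

The 3 known points determine the degree-2 polynomial uniquely.
Write f(t) = at^2 + bt + c. Substituting each data point gives a linear system:
  c = -1
  25a + 5b + c = 24
  81a + 9b + c = 80
Solving the system yields a = 1, b = 0, c = -1.
So f(t) = t^2 - 1.
Then f(7) = 48.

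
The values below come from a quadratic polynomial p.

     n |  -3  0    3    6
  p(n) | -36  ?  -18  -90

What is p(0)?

0

On equispaced nodes a degree-2 polynomial has vanishing third forward difference, so
  - p(-3) + 3·p(0) - 3·p(3) + p(6) = 0.
Substituting the known values and solving for p(0):
  3·p(0) = 0
  p(0) = 0.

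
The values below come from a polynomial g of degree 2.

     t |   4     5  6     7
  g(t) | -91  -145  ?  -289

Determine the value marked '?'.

-211

On equispaced nodes a degree-2 polynomial has vanishing third forward difference, so
  - g(4) + 3·g(5) - 3·g(6) + g(7) = 0.
Substituting the known values and solving for g(6):
  -3·g(6) = 633
  g(6) = -211.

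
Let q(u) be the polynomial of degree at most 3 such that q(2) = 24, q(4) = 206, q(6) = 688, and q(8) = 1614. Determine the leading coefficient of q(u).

Write q(u) = au^3 + bu^2 + cu + d. Substituting each data point gives a linear system:
  8a + 4b + 2c + d = 24
  64a + 16b + 4c + d = 206
  216a + 36b + 6c + d = 688
  512a + 64b + 8c + d = 1614
Solving the system yields a = 3, b = 3/2, c = -2, d = -2.
So q(u) = 3u³ + (3/2)u² - 2u - 2.
The leading coefficient is 3.

3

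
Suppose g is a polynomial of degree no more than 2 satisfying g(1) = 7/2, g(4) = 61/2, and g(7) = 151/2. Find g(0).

Using the Lagrange interpolation formula with nodes 1, 4, 7:
  L_0(u) = (u - 4)(u - 7) / 18
  L_1(u) = (u - 1)(u - 7) / -9
  L_2(u) = (u - 1)(u - 4) / 18
Then g(u) = 7/2·L_0(u) + 61/2·L_1(u) + 151/2·L_2(u).
Expanding and collecting terms gives g(u) = u^2 + 4u - 3/2.
Evaluating at u = 0: g(0) = -3/2.

-3/2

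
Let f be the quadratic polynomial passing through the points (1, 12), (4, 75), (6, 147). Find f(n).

Write f(n) = an^2 + bn + c. Substituting each data point gives a linear system:
  a + b + c = 12
  16a + 4b + c = 75
  36a + 6b + c = 147
Solving the system yields a = 3, b = 6, c = 3.
So f(n) = 3n² + 6n + 3.
Check: f(4) = 75. ✓

f(n) = 3n^2 + 6n + 3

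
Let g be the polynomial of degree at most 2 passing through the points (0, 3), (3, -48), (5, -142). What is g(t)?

Using the Lagrange interpolation formula with nodes 0, 3, 5:
  L_0(t) = (t - 3)(t - 5) / 15
  L_1(t) = t(t - 5) / -6
  L_2(t) = t(t - 3) / 10
Then g(t) = 3·L_0(t) - 48·L_1(t) - 142·L_2(t).
Expanding and collecting terms gives g(t) = -6t^2 + t + 3.
Check: g(5) = -142. ✓

g(t) = -6t^2 + t + 3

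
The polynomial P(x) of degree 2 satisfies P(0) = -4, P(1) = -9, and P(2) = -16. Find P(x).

Write P(x) = ax^2 + bx + c. Substituting each data point gives a linear system:
  c = -4
  a + b + c = -9
  4a + 2b + c = -16
Solving the system yields a = -1, b = -4, c = -4.
So P(x) = -x² - 4x - 4.
Check: P(2) = -16. ✓

P(x) = -x^2 - 4x - 4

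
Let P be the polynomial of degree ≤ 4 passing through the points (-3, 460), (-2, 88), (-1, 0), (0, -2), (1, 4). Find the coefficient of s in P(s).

Write P(s) = as^4 + bs^3 + cs^2 + ds + e. Substituting each data point gives a linear system:
  81a - 27b + 9c - 3d + e = 460
  16a - 8b + 4c - 2d + e = 88
  a - b + c - d + e = 0
  e = -2
  a + b + c + d + e = 4
Solving the system yields a = 5, b = -3, c = -1, d = 5, e = -2.
So P(s) = 5s⁴ - 3s³ - s² + 5s - 2.
The coefficient of s is 5.

5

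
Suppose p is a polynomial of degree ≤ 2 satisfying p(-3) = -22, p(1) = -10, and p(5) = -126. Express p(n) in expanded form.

Using the Lagrange interpolation formula with nodes -3, 1, 5:
  L_0(n) = (n - 1)(n - 5) / 32
  L_1(n) = (n + 3)(n - 5) / -16
  L_2(n) = (n + 3)(n - 1) / 32
Then p(n) = -22·L_0(n) - 10·L_1(n) - 126·L_2(n).
Expanding and collecting terms gives p(n) = -4n^2 - 5n - 1.
Check: p(1) = -10. ✓

p(n) = -4n^2 - 5n - 1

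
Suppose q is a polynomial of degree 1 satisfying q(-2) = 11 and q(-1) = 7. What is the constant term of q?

Write q(u) = au + b. Substituting each data point gives a linear system:
  -2a + b = 11
  -a + b = 7
Solving the system yields a = -4, b = 3.
So q(u) = -4u + 3.
The constant term is 3.

3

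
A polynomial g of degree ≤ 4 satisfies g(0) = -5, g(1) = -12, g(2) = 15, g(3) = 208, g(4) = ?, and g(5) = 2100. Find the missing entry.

795

The 5 known points determine the degree-4 polynomial uniquely.
Write g(s) = as^4 + bs^3 + cs^2 + ds + e. Substituting each data point gives a linear system:
  e = -5
  a + b + c + d + e = -12
  16a + 8b + 4c + 2d + e = 15
  81a + 27b + 9c + 3d + e = 208
  625a + 125b + 25c + 5d + e = 2100
Solving the system yields a = 4, b = -2, c = -5, d = -4, e = -5.
So g(s) = 4s^4 - 2s^3 - 5s^2 - 4s - 5.
Then g(4) = 795.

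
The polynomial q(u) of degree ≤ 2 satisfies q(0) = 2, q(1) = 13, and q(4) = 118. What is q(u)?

q(u) = 6u^2 + 5u + 2

Write q(u) = au^2 + bu + c. Substituting each data point gives a linear system:
  c = 2
  a + b + c = 13
  16a + 4b + c = 118
Solving the system yields a = 6, b = 5, c = 2.
So q(u) = 6u² + 5u + 2.
Check: q(1) = 13. ✓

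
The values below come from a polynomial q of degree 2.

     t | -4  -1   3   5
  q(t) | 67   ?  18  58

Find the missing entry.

10

The 3 known points determine the degree-2 polynomial uniquely.
Write q(t) = at^2 + bt + c. Substituting each data point gives a linear system:
  16a - 4b + c = 67
  9a + 3b + c = 18
  25a + 5b + c = 58
Solving the system yields a = 3, b = -4, c = 3.
So q(t) = 3t^2 - 4t + 3.
Then q(-1) = 10.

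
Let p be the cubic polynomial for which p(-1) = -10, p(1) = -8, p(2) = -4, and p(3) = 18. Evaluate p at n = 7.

526

Using the Lagrange interpolation formula with nodes -1, 1, 2, 3:
  L_0(n) = (n - 1)(n - 2)(n - 3) / -24
  L_1(n) = (n + 1)(n - 2)(n - 3) / 4
  L_2(n) = (n + 1)(n - 1)(n - 3) / -3
  L_3(n) = (n + 1)(n - 1)(n - 2) / 8
Then p(n) = -10·L_0(n) - 8·L_1(n) - 4·L_2(n) + 18·L_3(n).
Expanding and collecting terms gives p(n) = 2n^3 - 3n^2 - n - 6.
Evaluating at n = 7: p(7) = 526.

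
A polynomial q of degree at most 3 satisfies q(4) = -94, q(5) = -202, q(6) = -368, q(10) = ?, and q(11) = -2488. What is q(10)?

The 4 known points determine the degree-3 polynomial uniquely.
Write q(x) = ax^3 + bx^2 + cx + d. Substituting each data point gives a linear system:
  64a + 16b + 4c + d = -94
  125a + 25b + 5c + d = -202
  216a + 36b + 6c + d = -368
  1331a + 121b + 11c + d = -2488
Solving the system yields a = -2, b = 1, c = 5, d = -2.
So q(x) = -2x³ + x² + 5x - 2.
Then q(10) = -1852.

-1852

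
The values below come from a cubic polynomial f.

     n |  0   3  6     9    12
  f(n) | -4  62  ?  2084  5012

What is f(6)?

596

The 4 known points determine the degree-3 polynomial uniquely.
Write f(n) = an^3 + bn^2 + cn + d. Substituting each data point gives a linear system:
  d = -4
  27a + 9b + 3c + d = 62
  729a + 81b + 9c + d = 2084
  1728a + 144b + 12c + d = 5012
Solving the system yields a = 3, b = -1, c = -2, d = -4.
So f(n) = 3n^3 - n^2 - 2n - 4.
Then f(6) = 596.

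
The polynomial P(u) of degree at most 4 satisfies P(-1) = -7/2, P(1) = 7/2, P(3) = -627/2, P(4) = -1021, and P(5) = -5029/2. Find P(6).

-5229

Write P(u) = au^4 + bu^3 + cu^2 + du + e. Substituting each data point gives a linear system:
  a - b + c - d + e = -7/2
  a + b + c + d + e = 7/2
  81a + 27b + 9c + 3d + e = -627/2
  256a + 64b + 16c + 4d + e = -1021
  625a + 125b + 25c + 5d + e = -5029/2
Solving the system yields a = -4, b = -1/2, c = 1, d = 4, e = 3.
So P(u) = -4u⁴ - (1/2)u³ + u² + 4u + 3.
Then P(6) = -5229.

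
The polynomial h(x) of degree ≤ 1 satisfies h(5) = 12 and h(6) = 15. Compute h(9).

Using the Lagrange interpolation formula with nodes 5, 6:
  L_0(x) = (x - 6) / -1
  L_1(x) = (x - 5) / 1
Then h(x) = 12·L_0(x) + 15·L_1(x).
Expanding and collecting terms gives h(x) = 3x - 3.
Evaluating at x = 9: h(9) = 24.

24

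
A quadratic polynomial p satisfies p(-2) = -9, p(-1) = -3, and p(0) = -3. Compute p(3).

Write p(n) = an^2 + bn + c. Substituting each data point gives a linear system:
  4a - 2b + c = -9
  a - b + c = -3
  c = -3
Solving the system yields a = -3, b = -3, c = -3.
So p(n) = -3n^2 - 3n - 3.
Then p(3) = -39.

-39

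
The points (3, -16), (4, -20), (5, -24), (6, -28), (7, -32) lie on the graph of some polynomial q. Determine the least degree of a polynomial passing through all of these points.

1

Forward differences of the values at n = 3, 4, 5, 6, 7:
  q  : -16  -20  -24  -28  -32
  Δ  : -4  -4  -4  -4
  Δ^2: 0  0  0
  Δ^3: 0  0
  Δ^4: 0
The first differences are constant (-4) and nonzero, while all higher differences vanish, so the minimal degree is 1.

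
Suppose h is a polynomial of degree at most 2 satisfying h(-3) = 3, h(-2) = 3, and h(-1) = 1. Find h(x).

Using the Lagrange interpolation formula with nodes -3, -2, -1:
  L_0(x) = (x + 2)(x + 1) / 2
  L_1(x) = (x + 3)(x + 1) / -1
  L_2(x) = (x + 3)(x + 2) / 2
Then h(x) = 3·L_0(x) + 3·L_1(x) + 1·L_2(x).
Expanding and collecting terms gives h(x) = -x² - 5x - 3.
Check: h(-2) = 3. ✓

h(x) = -x^2 - 5x - 3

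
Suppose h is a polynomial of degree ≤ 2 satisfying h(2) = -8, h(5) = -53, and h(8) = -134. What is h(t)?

Using the Lagrange interpolation formula with nodes 2, 5, 8:
  L_0(t) = (t - 5)(t - 8) / 18
  L_1(t) = (t - 2)(t - 8) / -9
  L_2(t) = (t - 2)(t - 5) / 18
Then h(t) = -8·L_0(t) - 53·L_1(t) - 134·L_2(t).
Expanding and collecting terms gives h(t) = -2t^2 - t + 2.
Check: h(8) = -134. ✓

h(t) = -2t^2 - t + 2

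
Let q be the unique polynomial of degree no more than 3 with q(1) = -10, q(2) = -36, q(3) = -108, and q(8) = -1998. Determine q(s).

q(s) = -4s^3 + s^2 - s - 6

Using the Lagrange interpolation formula with nodes 1, 2, 3, 8:
  L_0(s) = (s - 2)(s - 3)(s - 8) / -14
  L_1(s) = (s - 1)(s - 3)(s - 8) / 6
  L_2(s) = (s - 1)(s - 2)(s - 8) / -10
  L_3(s) = (s - 1)(s - 2)(s - 3) / 210
Then q(s) = -10·L_0(s) - 36·L_1(s) - 108·L_2(s) - 1998·L_3(s).
Expanding and collecting terms gives q(s) = -4s^3 + s^2 - s - 6.
Check: q(2) = -36. ✓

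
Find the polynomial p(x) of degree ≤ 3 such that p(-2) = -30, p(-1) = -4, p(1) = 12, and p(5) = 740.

Write p(x) = ax^3 + bx^2 + cx + d. Substituting each data point gives a linear system:
  -8a + 4b - 2c + d = -30
  -a + b - c + d = -4
  a + b + c + d = 12
  125a + 25b + 5c + d = 740
Solving the system yields a = 5, b = 4, c = 3, d = 0.
So p(x) = 5x^3 + 4x^2 + 3x.
Check: p(1) = 12. ✓

p(x) = 5x^3 + 4x^2 + 3x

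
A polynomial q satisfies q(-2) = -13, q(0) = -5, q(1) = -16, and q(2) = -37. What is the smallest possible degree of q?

2

Divided differences on the nodes -2, 0, 1, 2:
  order 0: -13  -5  -16  -37
  order 1: 4  -11  -21
  order 2: -5  -5
  order 3: 0
The order-2 divided differences are all -5 (nonzero) and every higher order vanishes, so the data lies on a polynomial of degree exactly 2.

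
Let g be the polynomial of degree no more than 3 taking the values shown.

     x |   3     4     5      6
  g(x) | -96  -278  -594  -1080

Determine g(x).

g(x) = -6x^3 + 5x^2 + 5x + 6

Using the Lagrange interpolation formula with nodes 3, 4, 5, 6:
  L_0(x) = (x - 4)(x - 5)(x - 6) / -6
  L_1(x) = (x - 3)(x - 5)(x - 6) / 2
  L_2(x) = (x - 3)(x - 4)(x - 6) / -2
  L_3(x) = (x - 3)(x - 4)(x - 5) / 6
Then g(x) = -96·L_0(x) - 278·L_1(x) - 594·L_2(x) - 1080·L_3(x).
Expanding and collecting terms gives g(x) = -6x^3 + 5x^2 + 5x + 6.
Check: g(5) = -594. ✓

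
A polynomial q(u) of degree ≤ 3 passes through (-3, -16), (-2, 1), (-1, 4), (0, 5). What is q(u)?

q(u) = 2u^3 + 5u^2 + 4u + 5

Using the Lagrange interpolation formula with nodes -3, -2, -1, 0:
  L_0(u) = (u + 2)(u + 1)u / -6
  L_1(u) = (u + 3)(u + 1)u / 2
  L_2(u) = (u + 3)(u + 2)u / -2
  L_3(u) = (u + 3)(u + 2)(u + 1) / 6
Then q(u) = -16·L_0(u) + 1·L_1(u) + 4·L_2(u) + 5·L_3(u).
Expanding and collecting terms gives q(u) = 2u³ + 5u² + 4u + 5.
Check: q(0) = 5. ✓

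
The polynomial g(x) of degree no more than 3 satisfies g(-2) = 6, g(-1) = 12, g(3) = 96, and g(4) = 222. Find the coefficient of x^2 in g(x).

3

Write g(x) = ax^3 + bx^2 + cx + d. Substituting each data point gives a linear system:
  -8a + 4b - 2c + d = 6
  -a + b - c + d = 12
  27a + 9b + 3c + d = 96
  64a + 16b + 4c + d = 222
Solving the system yields a = 3, b = 3, c = -6, d = 6.
So g(x) = 3x³ + 3x² - 6x + 6.
The coefficient of x^2 is 3.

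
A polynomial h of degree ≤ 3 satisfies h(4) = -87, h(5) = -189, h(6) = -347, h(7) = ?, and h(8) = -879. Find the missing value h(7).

-573

The 4 known points determine the degree-3 polynomial uniquely.
Write h(x) = ax^3 + bx^2 + cx + d. Substituting each data point gives a linear system:
  64a + 16b + 4c + d = -87
  125a + 25b + 5c + d = -189
  216a + 36b + 6c + d = -347
  512a + 64b + 8c + d = -879
Solving the system yields a = -2, b = 2, c = 2, d = 1.
So h(x) = -2x^3 + 2x^2 + 2x + 1.
Then h(7) = -573.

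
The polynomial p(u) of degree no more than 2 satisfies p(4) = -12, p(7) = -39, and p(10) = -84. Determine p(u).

Write p(u) = au^2 + bu + c. Substituting each data point gives a linear system:
  16a + 4b + c = -12
  49a + 7b + c = -39
  100a + 10b + c = -84
Solving the system yields a = -1, b = 2, c = -4.
So p(u) = -u^2 + 2u - 4.
Check: p(10) = -84. ✓

p(u) = -u^2 + 2u - 4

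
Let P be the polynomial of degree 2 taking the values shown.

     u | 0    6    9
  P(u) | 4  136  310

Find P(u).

Write P(u) = au^2 + bu + c. Substituting each data point gives a linear system:
  c = 4
  36a + 6b + c = 136
  81a + 9b + c = 310
Solving the system yields a = 4, b = -2, c = 4.
So P(u) = 4u^2 - 2u + 4.
Check: P(9) = 310. ✓

P(u) = 4u^2 - 2u + 4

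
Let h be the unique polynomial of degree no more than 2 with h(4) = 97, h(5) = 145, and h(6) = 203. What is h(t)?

Using the Lagrange interpolation formula with nodes 4, 5, 6:
  L_0(t) = (t - 5)(t - 6) / 2
  L_1(t) = (t - 4)(t - 6) / -1
  L_2(t) = (t - 4)(t - 5) / 2
Then h(t) = 97·L_0(t) + 145·L_1(t) + 203·L_2(t).
Expanding and collecting terms gives h(t) = 5t² + 3t + 5.
Check: h(5) = 145. ✓

h(t) = 5t^2 + 3t + 5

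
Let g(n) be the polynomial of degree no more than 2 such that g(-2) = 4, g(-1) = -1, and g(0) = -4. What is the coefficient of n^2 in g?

Write g(n) = an^2 + bn + c. Substituting each data point gives a linear system:
  4a - 2b + c = 4
  a - b + c = -1
  c = -4
Solving the system yields a = 1, b = -2, c = -4.
So g(n) = n² - 2n - 4.
The leading coefficient is 1.

1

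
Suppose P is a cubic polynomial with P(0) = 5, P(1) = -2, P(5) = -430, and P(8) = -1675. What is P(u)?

Using the Lagrange interpolation formula with nodes 0, 1, 5, 8:
  L_0(u) = (u - 1)(u - 5)(u - 8) / -40
  L_1(u) = u(u - 5)(u - 8) / 28
  L_2(u) = u(u - 1)(u - 8) / -60
  L_3(u) = u(u - 1)(u - 5) / 168
Then P(u) = 5·L_0(u) - 2·L_1(u) - 430·L_2(u) - 1675·L_3(u).
Expanding and collecting terms gives P(u) = -3u^3 - 2u^2 - 2u + 5.
Check: P(8) = -1675. ✓

P(u) = -3u^3 - 2u^2 - 2u + 5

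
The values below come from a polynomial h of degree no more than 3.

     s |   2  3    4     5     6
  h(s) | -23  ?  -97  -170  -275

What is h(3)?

-50

The 4 known points determine the degree-3 polynomial uniquely.
Write h(s) = as^3 + bs^2 + cs + d. Substituting each data point gives a linear system:
  8a + 4b + 2c + d = -23
  64a + 16b + 4c + d = -97
  125a + 25b + 5c + d = -170
  216a + 36b + 6c + d = -275
Solving the system yields a = -1, b = -1, c = -3, d = -5.
So h(s) = -s^3 - s^2 - 3s - 5.
Then h(3) = -50.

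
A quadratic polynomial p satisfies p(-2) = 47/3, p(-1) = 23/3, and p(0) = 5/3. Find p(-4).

113/3

Write p(t) = at^2 + bt + c. Substituting each data point gives a linear system:
  4a - 2b + c = 47/3
  a - b + c = 23/3
  c = 5/3
Solving the system yields a = 1, b = -5, c = 5/3.
So p(t) = t^2 - 5t + 5/3.
Then p(-4) = 113/3.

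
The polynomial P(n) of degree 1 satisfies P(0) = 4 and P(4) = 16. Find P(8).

Write P(n) = an + b. Substituting each data point gives a linear system:
  b = 4
  4a + b = 16
Solving the system yields a = 3, b = 4.
So P(n) = 3n + 4.
Then P(8) = 28.

28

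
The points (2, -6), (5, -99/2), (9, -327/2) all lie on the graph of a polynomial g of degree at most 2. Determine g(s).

Using the Lagrange interpolation formula with nodes 2, 5, 9:
  L_0(s) = (s - 5)(s - 9) / 21
  L_1(s) = (s - 2)(s - 9) / -12
  L_2(s) = (s - 2)(s - 5) / 28
Then g(s) = -6·L_0(s) - 99/2·L_1(s) - 327/2·L_2(s).
Expanding and collecting terms gives g(s) = -2s² - (1/2)s + 3.
Check: g(9) = -327/2. ✓

g(s) = -2s^2 - (1/2)s + 3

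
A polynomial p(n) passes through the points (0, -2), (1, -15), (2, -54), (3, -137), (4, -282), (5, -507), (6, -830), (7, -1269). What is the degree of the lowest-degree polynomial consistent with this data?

3

Forward differences of the values at n = 0, 1, 2, 3, 4, 5, 6, 7:
  p  : -2  -15  -54  -137  -282  -507  -830  -1269
  Δ  : -13  -39  -83  -145  -225  -323  -439
  Δ^2: -26  -44  -62  -80  -98  -116
  Δ^3: -18  -18  -18  -18  -18
  Δ^4: 0  0  0  0
  Δ^5: 0  0  0
  Δ^6: 0  0
  Δ^7: 0
The third differences are constant (-18) and nonzero, while all higher differences vanish, so the minimal degree is 3.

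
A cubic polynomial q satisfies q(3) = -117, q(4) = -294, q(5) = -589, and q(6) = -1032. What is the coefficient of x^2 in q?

Write q(x) = ax^3 + bx^2 + cx + d. Substituting each data point gives a linear system:
  27a + 9b + 3c + d = -117
  64a + 16b + 4c + d = -294
  125a + 25b + 5c + d = -589
  216a + 36b + 6c + d = -1032
Solving the system yields a = -5, b = 1, c = 1, d = 6.
So q(x) = -5x³ + x² + x + 6.
The coefficient of x^2 is 1.

1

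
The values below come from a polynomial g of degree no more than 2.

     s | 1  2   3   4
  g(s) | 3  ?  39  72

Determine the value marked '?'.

16

The 3 known points determine the degree-2 polynomial uniquely.
Write g(s) = as^2 + bs + c. Substituting each data point gives a linear system:
  a + b + c = 3
  9a + 3b + c = 39
  16a + 4b + c = 72
Solving the system yields a = 5, b = -2, c = 0.
So g(s) = 5s^2 - 2s.
Then g(2) = 16.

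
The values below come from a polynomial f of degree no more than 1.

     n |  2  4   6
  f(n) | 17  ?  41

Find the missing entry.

On equispaced nodes a degree-1 polynomial has vanishing second forward difference, so
  f(2) - 2·f(4) + f(6) = 0.
Substituting the known values and solving for f(4):
  -2·f(4) = -58
  f(4) = 29.

29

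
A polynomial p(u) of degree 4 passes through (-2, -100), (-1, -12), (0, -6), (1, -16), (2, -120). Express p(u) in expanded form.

Using the Lagrange interpolation formula with nodes -2, -1, 0, 1, 2:
  L_0(u) = (u + 1)u(u - 1)(u - 2) / 24
  L_1(u) = (u + 2)u(u - 1)(u - 2) / -6
  L_2(u) = (u + 2)(u + 1)(u - 1)(u - 2) / 4
  L_3(u) = (u + 2)(u + 1)u(u - 2) / -6
  L_4(u) = (u + 2)(u + 1)u(u - 1) / 24
Then p(u) = -100·L_0(u) - 12·L_1(u) - 6·L_2(u) - 16·L_3(u) - 120·L_4(u).
Expanding and collecting terms gives p(u) = -6u^4 - u^3 - 2u^2 - u - 6.
Check: p(-2) = -100. ✓

p(u) = -6u^4 - u^3 - 2u^2 - u - 6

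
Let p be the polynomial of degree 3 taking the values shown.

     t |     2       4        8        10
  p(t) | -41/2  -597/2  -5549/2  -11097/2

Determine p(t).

Write p(t) = at^3 + bt^2 + ct + d. Substituting each data point gives a linear system:
  8a + 4b + 2c + d = -41/2
  64a + 16b + 4c + d = -597/2
  512a + 64b + 8c + d = -5549/2
  1000a + 100b + 10c + d = -11097/2
Solving the system yields a = -6, b = 4, c = 5, d = 3/2.
So p(t) = -6t^3 + 4t^2 + 5t + 3/2.
Check: p(8) = -5549/2. ✓

p(t) = -6t^3 + 4t^2 + 5t + 3/2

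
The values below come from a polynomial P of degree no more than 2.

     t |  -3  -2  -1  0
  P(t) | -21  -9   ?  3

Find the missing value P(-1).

-1

On equispaced nodes a degree-2 polynomial has vanishing third forward difference, so
  - P(-3) + 3·P(-2) - 3·P(-1) + P(0) = 0.
Substituting the known values and solving for P(-1):
  -3·P(-1) = 3
  P(-1) = -1.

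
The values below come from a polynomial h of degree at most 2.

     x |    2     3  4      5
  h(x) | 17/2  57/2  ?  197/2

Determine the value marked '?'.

The 3 known points determine the degree-2 polynomial uniquely.
Write h(x) = ax^2 + bx + c. Substituting each data point gives a linear system:
  4a + 2b + c = 17/2
  9a + 3b + c = 57/2
  25a + 5b + c = 197/2
Solving the system yields a = 5, b = -5, c = -3/2.
So h(x) = 5x^2 - 5x - 3/2.
Then h(4) = 117/2.

117/2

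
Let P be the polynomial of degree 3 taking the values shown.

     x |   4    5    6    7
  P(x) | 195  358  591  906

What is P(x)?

P(x) = 2x^3 + 5x^2 - 4x + 3

Write P(x) = ax^3 + bx^2 + cx + d. Substituting each data point gives a linear system:
  64a + 16b + 4c + d = 195
  125a + 25b + 5c + d = 358
  216a + 36b + 6c + d = 591
  343a + 49b + 7c + d = 906
Solving the system yields a = 2, b = 5, c = -4, d = 3.
So P(x) = 2x^3 + 5x^2 - 4x + 3.
Check: P(5) = 358. ✓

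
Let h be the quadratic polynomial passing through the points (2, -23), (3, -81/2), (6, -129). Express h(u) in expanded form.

Write h(u) = au^2 + bu + c. Substituting each data point gives a linear system:
  4a + 2b + c = -23
  9a + 3b + c = -81/2
  36a + 6b + c = -129
Solving the system yields a = -3, b = -5/2, c = -6.
So h(u) = -3u^2 - (5/2)u - 6.
Check: h(2) = -23. ✓

h(u) = -3u^2 - (5/2)u - 6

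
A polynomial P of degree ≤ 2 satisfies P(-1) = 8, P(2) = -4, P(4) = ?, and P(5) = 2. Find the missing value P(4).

The 3 known points determine the degree-2 polynomial uniquely.
Write P(x) = ax^2 + bx + c. Substituting each data point gives a linear system:
  a - b + c = 8
  4a + 2b + c = -4
  25a + 5b + c = 2
Solving the system yields a = 1, b = -5, c = 2.
So P(x) = x² - 5x + 2.
Then P(4) = -2.

-2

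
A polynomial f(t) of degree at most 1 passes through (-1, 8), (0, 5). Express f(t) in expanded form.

f(t) = -3t + 5

Write f(t) = at + b. Substituting each data point gives a linear system:
  -a + b = 8
  b = 5
Solving the system yields a = -3, b = 5.
So f(t) = -3t + 5.
Check: f(0) = 5. ✓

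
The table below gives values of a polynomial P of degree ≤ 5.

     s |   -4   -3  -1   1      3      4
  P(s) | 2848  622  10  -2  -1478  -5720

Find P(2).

Write P(s) = as^5 + bs^4 + cs^3 + ds^2 + es + k. Substituting each data point gives a linear system:
  -1024a + 256b - 64c + 16d - 4e + k = 2848
  -243a + 81b - 27c + 9d - 3e + k = 622
  -a + b - c + d - e + k = 10
  a + b + c + d + e + k = -2
  243a + 81b + 27c + 9d + 3e + k = -1478
  1024a + 256b + 64c + 16d + 4e + k = -5720
Solving the system yields a = -4, b = -6, c = -3, d = 6, e = 1, k = 4.
So P(s) = -4s^5 - 6s^4 - 3s^3 + 6s^2 + s + 4.
Then P(2) = -218.

-218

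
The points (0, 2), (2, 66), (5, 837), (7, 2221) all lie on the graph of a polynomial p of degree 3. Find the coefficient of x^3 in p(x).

Write p(x) = ax^3 + bx^2 + cx + d. Substituting each data point gives a linear system:
  d = 2
  8a + 4b + 2c + d = 66
  125a + 25b + 5c + d = 837
  343a + 49b + 7c + d = 2221
Solving the system yields a = 6, b = 3, c = 2, d = 2.
So p(x) = 6x^3 + 3x^2 + 2x + 2.
The leading coefficient is 6.

6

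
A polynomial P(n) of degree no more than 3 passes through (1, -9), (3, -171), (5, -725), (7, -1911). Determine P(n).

Write P(n) = an^3 + bn^2 + cn + d. Substituting each data point gives a linear system:
  a + b + c + d = -9
  27a + 9b + 3c + d = -171
  125a + 25b + 5c + d = -725
  343a + 49b + 7c + d = -1911
Solving the system yields a = -5, b = -4, c = 0, d = 0.
So P(n) = -5n³ - 4n².
Check: P(3) = -171. ✓

P(n) = -5n^3 - 4n^2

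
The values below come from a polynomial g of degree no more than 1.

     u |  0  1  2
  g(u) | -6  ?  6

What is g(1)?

On equispaced nodes a degree-1 polynomial has vanishing second forward difference, so
  g(0) - 2·g(1) + g(2) = 0.
Substituting the known values and solving for g(1):
  -2·g(1) = 0
  g(1) = 0.

0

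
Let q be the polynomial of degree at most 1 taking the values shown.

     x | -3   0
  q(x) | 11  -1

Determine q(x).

Using the Lagrange interpolation formula with nodes -3, 0:
  L_0(x) = x / -3
  L_1(x) = (x + 3) / 3
Then q(x) = 11·L_0(x) - 1·L_1(x).
Expanding and collecting terms gives q(x) = -4x - 1.
Check: q(-3) = 11. ✓

q(x) = -4x - 1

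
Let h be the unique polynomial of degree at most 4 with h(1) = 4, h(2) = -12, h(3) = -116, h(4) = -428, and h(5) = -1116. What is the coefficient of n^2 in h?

6

Write h(n) = an^4 + bn^3 + cn^2 + dn + e. Substituting each data point gives a linear system:
  a + b + c + d + e = 4
  16a + 8b + 4c + 2d + e = -12
  81a + 27b + 9c + 3d + e = -116
  256a + 64b + 16c + 4d + e = -428
  625a + 125b + 25c + 5d + e = -1116
Solving the system yields a = -2, b = 0, c = 6, d = -4, e = 4.
So h(n) = -2n^4 + 6n^2 - 4n + 4.
The coefficient of n^2 is 6.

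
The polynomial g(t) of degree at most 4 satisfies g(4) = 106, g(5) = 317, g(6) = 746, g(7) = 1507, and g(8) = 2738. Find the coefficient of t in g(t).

Write g(t) = at^4 + bt^3 + ct^2 + dt + e. Substituting each data point gives a linear system:
  256a + 64b + 16c + 4d + e = 106
  625a + 125b + 25c + 5d + e = 317
  1296a + 216b + 36c + 6d + e = 746
  2401a + 343b + 49c + 7d + e = 1507
  4096a + 512b + 64c + 8d + e = 2738
Solving the system yields a = 1, b = -3, c = 3, d = -2, e = 2.
So g(t) = t^4 - 3t^3 + 3t^2 - 2t + 2.
The coefficient of t is -2.

-2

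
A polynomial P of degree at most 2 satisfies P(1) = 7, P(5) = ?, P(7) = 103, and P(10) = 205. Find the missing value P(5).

55

The 3 known points determine the degree-2 polynomial uniquely.
Write P(n) = an^2 + bn + c. Substituting each data point gives a linear system:
  a + b + c = 7
  49a + 7b + c = 103
  100a + 10b + c = 205
Solving the system yields a = 2, b = 0, c = 5.
So P(n) = 2n^2 + 5.
Then P(5) = 55.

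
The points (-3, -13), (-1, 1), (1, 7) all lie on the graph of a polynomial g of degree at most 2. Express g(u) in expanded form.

g(u) = -u^2 + 3u + 5

Write g(u) = au^2 + bu + c. Substituting each data point gives a linear system:
  9a - 3b + c = -13
  a - b + c = 1
  a + b + c = 7
Solving the system yields a = -1, b = 3, c = 5.
So g(u) = -u² + 3u + 5.
Check: g(-1) = 1. ✓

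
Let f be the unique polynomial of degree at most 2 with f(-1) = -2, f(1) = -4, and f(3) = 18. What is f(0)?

-6

Write f(s) = as^2 + bs + c. Substituting each data point gives a linear system:
  a - b + c = -2
  a + b + c = -4
  9a + 3b + c = 18
Solving the system yields a = 3, b = -1, c = -6.
So f(s) = 3s² - s - 6.
Then f(0) = -6.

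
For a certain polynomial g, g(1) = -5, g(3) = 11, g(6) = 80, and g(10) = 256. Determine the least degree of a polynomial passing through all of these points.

Divided differences on the nodes 1, 3, 6, 10:
  order 0: -5  11  80  256
  order 1: 8  23  44
  order 2: 3  3
  order 3: 0
The order-2 divided differences are all 3 (nonzero) and every higher order vanishes, so the data lies on a polynomial of degree exactly 2.

2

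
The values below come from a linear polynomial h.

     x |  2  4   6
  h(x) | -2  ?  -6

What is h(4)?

The 2 known points determine the degree-1 polynomial uniquely.
Write h(x) = ax + b. Substituting each data point gives a linear system:
  2a + b = -2
  6a + b = -6
Solving the system yields a = -1, b = 0.
So h(x) = -x.
Then h(4) = -4.

-4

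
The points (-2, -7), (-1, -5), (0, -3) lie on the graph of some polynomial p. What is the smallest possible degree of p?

Forward differences of the values at x = -2, -1, 0:
  p  : -7  -5  -3
  Δ  : 2  2
  Δ^2: 0
The first differences are constant (2) and nonzero, while all higher differences vanish, so the minimal degree is 1.

1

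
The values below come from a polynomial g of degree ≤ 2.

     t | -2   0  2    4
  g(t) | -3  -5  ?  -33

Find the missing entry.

On equispaced nodes a degree-2 polynomial has vanishing third forward difference, so
  - g(-2) + 3·g(0) - 3·g(2) + g(4) = 0.
Substituting the known values and solving for g(2):
  -3·g(2) = 45
  g(2) = -15.

-15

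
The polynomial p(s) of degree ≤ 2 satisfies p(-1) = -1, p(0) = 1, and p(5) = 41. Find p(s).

p(s) = s^2 + 3s + 1

Using the Lagrange interpolation formula with nodes -1, 0, 5:
  L_0(s) = s(s - 5) / 6
  L_1(s) = (s + 1)(s - 5) / -5
  L_2(s) = (s + 1)s / 30
Then p(s) = -1·L_0(s) + 1·L_1(s) + 41·L_2(s).
Expanding and collecting terms gives p(s) = s² + 3s + 1.
Check: p(0) = 1. ✓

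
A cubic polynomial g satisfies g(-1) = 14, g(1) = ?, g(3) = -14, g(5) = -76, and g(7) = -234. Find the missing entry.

On equispaced nodes a degree-3 polynomial has vanishing fourth forward difference, so
  g(-1) - 4·g(1) + 6·g(3) - 4·g(5) + g(7) = 0.
Substituting the known values and solving for g(1):
  -4·g(1) = 0
  g(1) = 0.

0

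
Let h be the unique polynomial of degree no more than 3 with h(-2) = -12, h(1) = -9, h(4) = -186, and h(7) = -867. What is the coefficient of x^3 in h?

Write h(x) = ax^3 + bx^2 + cx + d. Substituting each data point gives a linear system:
  -8a + 4b - 2c + d = -12
  a + b + c + d = -9
  64a + 16b + 4c + d = -186
  343a + 49b + 7c + d = -867
Solving the system yields a = -2, b = -4, c = 3, d = -6.
So h(x) = -2x^3 - 4x^2 + 3x - 6.
The leading coefficient is -2.

-2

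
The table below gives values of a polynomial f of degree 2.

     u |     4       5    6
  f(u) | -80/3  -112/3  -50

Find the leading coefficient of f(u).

Write f(u) = au^2 + bu + c. Substituting each data point gives a linear system:
  16a + 4b + c = -80/3
  25a + 5b + c = -112/3
  36a + 6b + c = -50
Solving the system yields a = -1, b = -5/3, c = -4.
So f(u) = -u^2 - (5/3)u - 4.
The leading coefficient is -1.

-1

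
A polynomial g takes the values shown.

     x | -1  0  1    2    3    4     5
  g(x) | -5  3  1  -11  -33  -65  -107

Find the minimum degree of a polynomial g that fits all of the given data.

2

Forward differences of the values at x = -1, 0, 1, 2, 3, 4, 5:
  g  : -5  3  1  -11  -33  -65  -107
  Δ  : 8  -2  -12  -22  -32  -42
  Δ^2: -10  -10  -10  -10  -10
  Δ^3: 0  0  0  0
  Δ^4: 0  0  0
  Δ^5: 0  0
  Δ^6: 0
The second differences are constant (-10) and nonzero, while all higher differences vanish, so the minimal degree is 2.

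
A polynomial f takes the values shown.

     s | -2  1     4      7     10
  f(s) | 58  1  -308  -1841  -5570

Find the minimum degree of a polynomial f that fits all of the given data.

3

Forward differences of the values at s = -2, 1, 4, 7, 10:
  f  : 58  1  -308  -1841  -5570
  Δ  : -57  -309  -1533  -3729
  Δ^2: -252  -1224  -2196
  Δ^3: -972  -972
  Δ^4: 0
The third differences are constant (-972) and nonzero, while all higher differences vanish, so the minimal degree is 3.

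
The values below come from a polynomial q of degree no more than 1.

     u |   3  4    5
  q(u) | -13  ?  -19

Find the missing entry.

-16

On equispaced nodes a degree-1 polynomial has vanishing second forward difference, so
  q(3) - 2·q(4) + q(5) = 0.
Substituting the known values and solving for q(4):
  -2·q(4) = 32
  q(4) = -16.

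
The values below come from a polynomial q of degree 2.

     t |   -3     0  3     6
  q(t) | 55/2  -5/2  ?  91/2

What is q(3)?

7/2

On equispaced nodes a degree-2 polynomial has vanishing third forward difference, so
  - q(-3) + 3·q(0) - 3·q(3) + q(6) = 0.
Substituting the known values and solving for q(3):
  -3·q(3) = -21/2
  q(3) = 7/2.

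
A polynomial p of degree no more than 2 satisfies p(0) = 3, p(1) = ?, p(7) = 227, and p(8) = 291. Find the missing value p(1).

11

The 3 known points determine the degree-2 polynomial uniquely.
Write p(n) = an^2 + bn + c. Substituting each data point gives a linear system:
  c = 3
  49a + 7b + c = 227
  64a + 8b + c = 291
Solving the system yields a = 4, b = 4, c = 3.
So p(n) = 4n^2 + 4n + 3.
Then p(1) = 11.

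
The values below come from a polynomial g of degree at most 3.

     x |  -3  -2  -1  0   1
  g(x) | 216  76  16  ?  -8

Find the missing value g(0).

The 4 known points determine the degree-3 polynomial uniquely.
Write g(x) = ax^3 + bx^2 + cx + d. Substituting each data point gives a linear system:
  -27a + 9b - 3c + d = 216
  -8a + 4b - 2c + d = 76
  -a + b - c + d = 16
  a + b + c + d = -8
Solving the system yields a = -6, b = 4, c = -6, d = 0.
So g(x) = -6x³ + 4x² - 6x.
Then g(0) = 0.

0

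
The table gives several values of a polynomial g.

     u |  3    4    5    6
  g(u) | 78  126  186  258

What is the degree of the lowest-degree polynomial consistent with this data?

2

Forward differences of the values at u = 3, 4, 5, 6:
  g  : 78  126  186  258
  Δ  : 48  60  72
  Δ^2: 12  12
  Δ^3: 0
The second differences are constant (12) and nonzero, while all higher differences vanish, so the minimal degree is 2.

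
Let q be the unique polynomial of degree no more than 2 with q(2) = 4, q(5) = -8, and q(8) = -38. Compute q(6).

Using the Lagrange interpolation formula with nodes 2, 5, 8:
  L_0(x) = (x - 5)(x - 8) / 18
  L_1(x) = (x - 2)(x - 8) / -9
  L_2(x) = (x - 2)(x - 5) / 18
Then q(x) = 4·L_0(x) - 8·L_1(x) - 38·L_2(x).
Expanding and collecting terms gives q(x) = -x^2 + 3x + 2.
Evaluating at x = 6: q(6) = -16.

-16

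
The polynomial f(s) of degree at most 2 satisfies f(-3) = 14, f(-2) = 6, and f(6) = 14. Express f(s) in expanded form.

f(s) = s^2 - 3s - 4

Write f(s) = as^2 + bs + c. Substituting each data point gives a linear system:
  9a - 3b + c = 14
  4a - 2b + c = 6
  36a + 6b + c = 14
Solving the system yields a = 1, b = -3, c = -4.
So f(s) = s^2 - 3s - 4.
Check: f(-3) = 14. ✓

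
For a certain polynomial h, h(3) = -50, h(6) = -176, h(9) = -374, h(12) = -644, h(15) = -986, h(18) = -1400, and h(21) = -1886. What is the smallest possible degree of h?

Forward differences of the values at s = 3, 6, 9, 12, 15, 18, 21:
  h  : -50  -176  -374  -644  -986  -1400  -1886
  Δ  : -126  -198  -270  -342  -414  -486
  Δ^2: -72  -72  -72  -72  -72
  Δ^3: 0  0  0  0
  Δ^4: 0  0  0
  Δ^5: 0  0
  Δ^6: 0
The second differences are constant (-72) and nonzero, while all higher differences vanish, so the minimal degree is 2.

2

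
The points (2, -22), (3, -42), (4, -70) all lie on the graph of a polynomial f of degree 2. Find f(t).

f(t) = -4t^2 - 6

Using the Lagrange interpolation formula with nodes 2, 3, 4:
  L_0(t) = (t - 3)(t - 4) / 2
  L_1(t) = (t - 2)(t - 4) / -1
  L_2(t) = (t - 2)(t - 3) / 2
Then f(t) = -22·L_0(t) - 42·L_1(t) - 70·L_2(t).
Expanding and collecting terms gives f(t) = -4t^2 - 6.
Check: f(2) = -22. ✓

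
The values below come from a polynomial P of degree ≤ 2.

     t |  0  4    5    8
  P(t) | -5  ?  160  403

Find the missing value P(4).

103

The 3 known points determine the degree-2 polynomial uniquely.
Write P(t) = at^2 + bt + c. Substituting each data point gives a linear system:
  c = -5
  25a + 5b + c = 160
  64a + 8b + c = 403
Solving the system yields a = 6, b = 3, c = -5.
So P(t) = 6t^2 + 3t - 5.
Then P(4) = 103.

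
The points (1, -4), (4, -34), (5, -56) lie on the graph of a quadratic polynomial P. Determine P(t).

Using the Lagrange interpolation formula with nodes 1, 4, 5:
  L_0(t) = (t - 4)(t - 5) / 12
  L_1(t) = (t - 1)(t - 5) / -3
  L_2(t) = (t - 1)(t - 4) / 4
Then P(t) = -4·L_0(t) - 34·L_1(t) - 56·L_2(t).
Expanding and collecting terms gives P(t) = -3t^2 + 5t - 6.
Check: P(4) = -34. ✓

P(t) = -3t^2 + 5t - 6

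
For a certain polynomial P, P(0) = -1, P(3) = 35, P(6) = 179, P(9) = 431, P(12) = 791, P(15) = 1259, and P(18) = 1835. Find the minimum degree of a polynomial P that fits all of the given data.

2

Forward differences of the values at s = 0, 3, 6, 9, 12, 15, 18:
  P  : -1  35  179  431  791  1259  1835
  Δ  : 36  144  252  360  468  576
  Δ^2: 108  108  108  108  108
  Δ^3: 0  0  0  0
  Δ^4: 0  0  0
  Δ^5: 0  0
  Δ^6: 0
The second differences are constant (108) and nonzero, while all higher differences vanish, so the minimal degree is 2.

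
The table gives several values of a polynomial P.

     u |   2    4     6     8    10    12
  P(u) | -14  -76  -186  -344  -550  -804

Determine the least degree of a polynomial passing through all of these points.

2

Forward differences of the values at u = 2, 4, 6, 8, 10, 12:
  P  : -14  -76  -186  -344  -550  -804
  Δ  : -62  -110  -158  -206  -254
  Δ^2: -48  -48  -48  -48
  Δ^3: 0  0  0
  Δ^4: 0  0
  Δ^5: 0
The second differences are constant (-48) and nonzero, while all higher differences vanish, so the minimal degree is 2.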